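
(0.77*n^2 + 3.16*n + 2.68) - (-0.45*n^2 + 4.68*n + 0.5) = 1.22*n^2 - 1.52*n + 2.18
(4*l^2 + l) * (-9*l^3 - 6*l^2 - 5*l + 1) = -36*l^5 - 33*l^4 - 26*l^3 - l^2 + l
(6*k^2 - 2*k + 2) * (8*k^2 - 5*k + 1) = 48*k^4 - 46*k^3 + 32*k^2 - 12*k + 2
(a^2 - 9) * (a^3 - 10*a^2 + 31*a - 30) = a^5 - 10*a^4 + 22*a^3 + 60*a^2 - 279*a + 270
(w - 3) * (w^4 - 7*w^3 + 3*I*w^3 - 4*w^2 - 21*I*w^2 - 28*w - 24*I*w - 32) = w^5 - 10*w^4 + 3*I*w^4 + 17*w^3 - 30*I*w^3 - 16*w^2 + 39*I*w^2 + 52*w + 72*I*w + 96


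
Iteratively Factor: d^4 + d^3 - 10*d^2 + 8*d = (d + 4)*(d^3 - 3*d^2 + 2*d) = (d - 1)*(d + 4)*(d^2 - 2*d) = d*(d - 1)*(d + 4)*(d - 2)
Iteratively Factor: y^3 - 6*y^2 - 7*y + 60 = (y + 3)*(y^2 - 9*y + 20) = (y - 5)*(y + 3)*(y - 4)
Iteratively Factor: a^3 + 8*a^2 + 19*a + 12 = (a + 3)*(a^2 + 5*a + 4) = (a + 1)*(a + 3)*(a + 4)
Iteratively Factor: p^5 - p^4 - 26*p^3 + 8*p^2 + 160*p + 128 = (p + 1)*(p^4 - 2*p^3 - 24*p^2 + 32*p + 128) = (p + 1)*(p + 4)*(p^3 - 6*p^2 + 32) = (p - 4)*(p + 1)*(p + 4)*(p^2 - 2*p - 8) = (p - 4)^2*(p + 1)*(p + 4)*(p + 2)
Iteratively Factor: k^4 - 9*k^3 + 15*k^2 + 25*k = (k - 5)*(k^3 - 4*k^2 - 5*k) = k*(k - 5)*(k^2 - 4*k - 5) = k*(k - 5)^2*(k + 1)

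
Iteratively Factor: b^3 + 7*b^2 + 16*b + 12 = (b + 2)*(b^2 + 5*b + 6) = (b + 2)*(b + 3)*(b + 2)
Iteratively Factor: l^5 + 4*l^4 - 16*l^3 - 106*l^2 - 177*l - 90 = (l + 3)*(l^4 + l^3 - 19*l^2 - 49*l - 30) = (l + 1)*(l + 3)*(l^3 - 19*l - 30) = (l - 5)*(l + 1)*(l + 3)*(l^2 + 5*l + 6) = (l - 5)*(l + 1)*(l + 3)^2*(l + 2)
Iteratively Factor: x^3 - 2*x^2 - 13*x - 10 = (x + 1)*(x^2 - 3*x - 10) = (x + 1)*(x + 2)*(x - 5)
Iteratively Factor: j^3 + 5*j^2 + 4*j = (j)*(j^2 + 5*j + 4) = j*(j + 1)*(j + 4)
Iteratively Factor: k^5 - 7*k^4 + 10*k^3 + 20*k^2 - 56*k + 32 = (k - 2)*(k^4 - 5*k^3 + 20*k - 16) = (k - 2)^2*(k^3 - 3*k^2 - 6*k + 8) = (k - 4)*(k - 2)^2*(k^2 + k - 2) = (k - 4)*(k - 2)^2*(k + 2)*(k - 1)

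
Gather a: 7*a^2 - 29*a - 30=7*a^2 - 29*a - 30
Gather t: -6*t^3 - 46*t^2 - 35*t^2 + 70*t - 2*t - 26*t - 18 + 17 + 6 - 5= -6*t^3 - 81*t^2 + 42*t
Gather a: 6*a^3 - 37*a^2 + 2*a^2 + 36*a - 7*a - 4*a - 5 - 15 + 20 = 6*a^3 - 35*a^2 + 25*a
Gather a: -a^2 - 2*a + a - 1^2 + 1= -a^2 - a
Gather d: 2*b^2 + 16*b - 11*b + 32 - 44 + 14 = 2*b^2 + 5*b + 2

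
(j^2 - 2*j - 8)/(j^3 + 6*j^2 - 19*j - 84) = (j + 2)/(j^2 + 10*j + 21)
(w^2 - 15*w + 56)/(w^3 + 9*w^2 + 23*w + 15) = (w^2 - 15*w + 56)/(w^3 + 9*w^2 + 23*w + 15)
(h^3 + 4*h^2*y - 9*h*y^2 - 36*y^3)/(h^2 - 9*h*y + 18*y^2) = (-h^2 - 7*h*y - 12*y^2)/(-h + 6*y)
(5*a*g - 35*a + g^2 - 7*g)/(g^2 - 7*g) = (5*a + g)/g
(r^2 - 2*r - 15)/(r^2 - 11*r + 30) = (r + 3)/(r - 6)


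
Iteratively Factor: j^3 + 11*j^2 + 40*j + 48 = (j + 4)*(j^2 + 7*j + 12) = (j + 4)^2*(j + 3)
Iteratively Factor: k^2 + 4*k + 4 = (k + 2)*(k + 2)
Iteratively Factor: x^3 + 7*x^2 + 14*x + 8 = (x + 4)*(x^2 + 3*x + 2) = (x + 1)*(x + 4)*(x + 2)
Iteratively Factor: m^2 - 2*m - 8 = (m + 2)*(m - 4)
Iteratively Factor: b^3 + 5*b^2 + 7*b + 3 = (b + 1)*(b^2 + 4*b + 3) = (b + 1)*(b + 3)*(b + 1)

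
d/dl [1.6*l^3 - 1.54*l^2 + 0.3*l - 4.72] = 4.8*l^2 - 3.08*l + 0.3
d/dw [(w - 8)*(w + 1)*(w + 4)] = 3*w^2 - 6*w - 36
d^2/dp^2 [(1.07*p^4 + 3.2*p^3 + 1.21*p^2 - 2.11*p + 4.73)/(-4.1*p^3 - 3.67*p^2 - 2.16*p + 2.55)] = (-5.6843418860808e-14*p^8 + 45.748994*p^6 + 264.836076*p^5 - 1070.689602*p^4 - 1272.671678*p^3 - 414.541272*p^2 - 528.056226*p - 125.160276)/(68.921*p^9 + 185.0781*p^8 + 274.59627*p^7 + 115.843483*p^6 - 85.553748*p^5 - 187.165629*p^4 - 31.227714*p^3 + 35.900685*p^2 + 42.1362*p - 16.581375)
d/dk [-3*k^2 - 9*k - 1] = -6*k - 9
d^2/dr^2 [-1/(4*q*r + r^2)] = 2*(r*(4*q + r) - 4*(2*q + r)^2)/(r^3*(4*q + r)^3)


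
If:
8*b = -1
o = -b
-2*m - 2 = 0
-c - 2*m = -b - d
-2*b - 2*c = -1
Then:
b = -1/8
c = 5/8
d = -5/4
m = -1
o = 1/8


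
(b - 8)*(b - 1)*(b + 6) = b^3 - 3*b^2 - 46*b + 48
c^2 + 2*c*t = c*(c + 2*t)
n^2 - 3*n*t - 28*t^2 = (n - 7*t)*(n + 4*t)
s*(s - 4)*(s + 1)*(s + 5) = s^4 + 2*s^3 - 19*s^2 - 20*s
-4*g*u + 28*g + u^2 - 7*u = (-4*g + u)*(u - 7)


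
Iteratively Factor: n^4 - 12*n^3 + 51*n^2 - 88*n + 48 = (n - 4)*(n^3 - 8*n^2 + 19*n - 12) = (n - 4)*(n - 3)*(n^2 - 5*n + 4) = (n - 4)^2*(n - 3)*(n - 1)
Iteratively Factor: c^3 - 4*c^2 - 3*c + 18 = (c + 2)*(c^2 - 6*c + 9) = (c - 3)*(c + 2)*(c - 3)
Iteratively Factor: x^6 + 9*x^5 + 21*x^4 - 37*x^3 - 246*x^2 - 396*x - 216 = (x + 3)*(x^5 + 6*x^4 + 3*x^3 - 46*x^2 - 108*x - 72) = (x + 2)*(x + 3)*(x^4 + 4*x^3 - 5*x^2 - 36*x - 36) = (x + 2)^2*(x + 3)*(x^3 + 2*x^2 - 9*x - 18) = (x + 2)^3*(x + 3)*(x^2 - 9) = (x - 3)*(x + 2)^3*(x + 3)*(x + 3)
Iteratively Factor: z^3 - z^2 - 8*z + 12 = (z - 2)*(z^2 + z - 6) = (z - 2)^2*(z + 3)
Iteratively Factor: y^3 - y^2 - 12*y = (y + 3)*(y^2 - 4*y) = y*(y + 3)*(y - 4)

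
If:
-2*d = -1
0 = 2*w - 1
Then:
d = 1/2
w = 1/2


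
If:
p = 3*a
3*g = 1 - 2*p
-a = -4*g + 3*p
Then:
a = 2/27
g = 5/27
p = 2/9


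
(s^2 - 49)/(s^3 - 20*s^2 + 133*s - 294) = (s + 7)/(s^2 - 13*s + 42)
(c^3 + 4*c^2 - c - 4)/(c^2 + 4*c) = c - 1/c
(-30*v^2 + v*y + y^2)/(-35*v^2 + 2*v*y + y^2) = (6*v + y)/(7*v + y)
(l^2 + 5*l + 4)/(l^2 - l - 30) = (l^2 + 5*l + 4)/(l^2 - l - 30)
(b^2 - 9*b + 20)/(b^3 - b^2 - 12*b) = (b - 5)/(b*(b + 3))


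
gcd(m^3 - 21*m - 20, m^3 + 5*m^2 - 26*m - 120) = m^2 - m - 20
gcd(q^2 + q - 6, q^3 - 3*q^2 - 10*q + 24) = q^2 + q - 6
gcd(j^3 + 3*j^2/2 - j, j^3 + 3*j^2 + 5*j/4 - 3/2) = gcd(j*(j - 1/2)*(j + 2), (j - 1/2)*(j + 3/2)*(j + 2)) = j^2 + 3*j/2 - 1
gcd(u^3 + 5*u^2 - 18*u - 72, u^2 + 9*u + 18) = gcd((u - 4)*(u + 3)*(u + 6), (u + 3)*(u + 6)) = u^2 + 9*u + 18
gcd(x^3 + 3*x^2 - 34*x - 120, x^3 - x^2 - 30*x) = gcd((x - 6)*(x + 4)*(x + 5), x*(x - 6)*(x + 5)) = x^2 - x - 30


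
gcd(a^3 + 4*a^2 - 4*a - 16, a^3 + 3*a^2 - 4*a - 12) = a^2 - 4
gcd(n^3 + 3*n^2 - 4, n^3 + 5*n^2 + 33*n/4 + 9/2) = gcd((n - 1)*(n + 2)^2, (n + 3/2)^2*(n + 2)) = n + 2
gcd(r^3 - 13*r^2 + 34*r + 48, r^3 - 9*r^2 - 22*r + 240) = r^2 - 14*r + 48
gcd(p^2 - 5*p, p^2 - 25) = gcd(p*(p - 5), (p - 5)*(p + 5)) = p - 5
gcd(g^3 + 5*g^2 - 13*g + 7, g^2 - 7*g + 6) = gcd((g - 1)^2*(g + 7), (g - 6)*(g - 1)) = g - 1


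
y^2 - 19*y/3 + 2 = (y - 6)*(y - 1/3)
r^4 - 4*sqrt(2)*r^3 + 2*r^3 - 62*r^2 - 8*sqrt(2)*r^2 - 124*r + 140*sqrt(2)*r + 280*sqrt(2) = (r + 2)*(r - 7*sqrt(2))*(r - 2*sqrt(2))*(r + 5*sqrt(2))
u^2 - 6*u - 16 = (u - 8)*(u + 2)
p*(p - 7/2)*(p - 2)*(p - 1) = p^4 - 13*p^3/2 + 25*p^2/2 - 7*p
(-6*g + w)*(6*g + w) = -36*g^2 + w^2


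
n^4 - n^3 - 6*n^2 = n^2*(n - 3)*(n + 2)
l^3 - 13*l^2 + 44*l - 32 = (l - 8)*(l - 4)*(l - 1)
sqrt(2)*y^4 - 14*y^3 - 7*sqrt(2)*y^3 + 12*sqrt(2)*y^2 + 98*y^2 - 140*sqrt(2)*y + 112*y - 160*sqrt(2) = (y - 8)*(y - 5*sqrt(2))*(y - 2*sqrt(2))*(sqrt(2)*y + sqrt(2))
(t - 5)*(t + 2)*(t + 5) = t^3 + 2*t^2 - 25*t - 50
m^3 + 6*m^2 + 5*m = m*(m + 1)*(m + 5)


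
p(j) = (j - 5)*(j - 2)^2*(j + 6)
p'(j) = (j - 5)*(j - 2)^2 + (j - 5)*(j + 6)*(2*j - 4) + (j - 2)^2*(j + 6)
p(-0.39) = -172.72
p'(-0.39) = 145.79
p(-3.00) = -600.00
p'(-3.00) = 115.00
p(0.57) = -59.52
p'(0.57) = 87.62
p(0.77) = -43.33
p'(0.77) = 74.29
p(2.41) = -3.66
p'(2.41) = -16.88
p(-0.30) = -159.81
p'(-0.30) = 141.08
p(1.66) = -2.96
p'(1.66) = 17.90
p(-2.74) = -566.91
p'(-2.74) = 138.55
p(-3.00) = -600.00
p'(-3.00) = 115.00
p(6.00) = 192.00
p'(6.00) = 304.00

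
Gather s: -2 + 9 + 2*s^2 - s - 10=2*s^2 - s - 3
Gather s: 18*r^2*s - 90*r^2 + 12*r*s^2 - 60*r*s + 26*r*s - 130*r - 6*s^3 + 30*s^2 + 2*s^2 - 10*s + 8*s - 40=-90*r^2 - 130*r - 6*s^3 + s^2*(12*r + 32) + s*(18*r^2 - 34*r - 2) - 40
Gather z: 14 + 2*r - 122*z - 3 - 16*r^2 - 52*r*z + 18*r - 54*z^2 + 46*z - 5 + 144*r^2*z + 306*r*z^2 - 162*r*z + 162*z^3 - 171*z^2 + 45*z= -16*r^2 + 20*r + 162*z^3 + z^2*(306*r - 225) + z*(144*r^2 - 214*r - 31) + 6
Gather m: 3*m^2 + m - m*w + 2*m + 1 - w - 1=3*m^2 + m*(3 - w) - w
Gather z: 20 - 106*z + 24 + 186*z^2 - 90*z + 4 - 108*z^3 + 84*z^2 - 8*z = -108*z^3 + 270*z^2 - 204*z + 48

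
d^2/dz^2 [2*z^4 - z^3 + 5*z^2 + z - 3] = 24*z^2 - 6*z + 10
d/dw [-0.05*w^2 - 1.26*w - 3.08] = -0.1*w - 1.26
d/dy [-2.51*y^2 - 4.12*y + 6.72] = -5.02*y - 4.12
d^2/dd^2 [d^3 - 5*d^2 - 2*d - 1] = 6*d - 10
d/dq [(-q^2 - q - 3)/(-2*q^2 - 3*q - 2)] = (q^2 - 8*q - 7)/(4*q^4 + 12*q^3 + 17*q^2 + 12*q + 4)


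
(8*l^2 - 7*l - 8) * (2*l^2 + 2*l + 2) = 16*l^4 + 2*l^3 - 14*l^2 - 30*l - 16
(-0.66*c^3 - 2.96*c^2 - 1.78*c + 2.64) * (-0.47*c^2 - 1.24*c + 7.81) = 0.3102*c^5 + 2.2096*c^4 - 0.647600000000001*c^3 - 22.1512*c^2 - 17.1754*c + 20.6184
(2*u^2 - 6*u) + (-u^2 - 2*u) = u^2 - 8*u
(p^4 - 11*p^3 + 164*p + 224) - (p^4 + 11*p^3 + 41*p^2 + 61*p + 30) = -22*p^3 - 41*p^2 + 103*p + 194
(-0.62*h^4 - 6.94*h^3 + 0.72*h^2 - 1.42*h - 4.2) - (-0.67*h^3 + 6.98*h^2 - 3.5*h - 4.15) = -0.62*h^4 - 6.27*h^3 - 6.26*h^2 + 2.08*h - 0.0499999999999998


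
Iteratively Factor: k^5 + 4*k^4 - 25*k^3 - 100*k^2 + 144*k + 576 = (k - 4)*(k^4 + 8*k^3 + 7*k^2 - 72*k - 144) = (k - 4)*(k + 4)*(k^3 + 4*k^2 - 9*k - 36) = (k - 4)*(k - 3)*(k + 4)*(k^2 + 7*k + 12) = (k - 4)*(k - 3)*(k + 3)*(k + 4)*(k + 4)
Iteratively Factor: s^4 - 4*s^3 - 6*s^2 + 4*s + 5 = (s - 5)*(s^3 + s^2 - s - 1) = (s - 5)*(s - 1)*(s^2 + 2*s + 1) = (s - 5)*(s - 1)*(s + 1)*(s + 1)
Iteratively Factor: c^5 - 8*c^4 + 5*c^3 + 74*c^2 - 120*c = (c - 5)*(c^4 - 3*c^3 - 10*c^2 + 24*c) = (c - 5)*(c - 2)*(c^3 - c^2 - 12*c) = (c - 5)*(c - 4)*(c - 2)*(c^2 + 3*c) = (c - 5)*(c - 4)*(c - 2)*(c + 3)*(c)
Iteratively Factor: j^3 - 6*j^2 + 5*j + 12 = (j - 3)*(j^2 - 3*j - 4) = (j - 3)*(j + 1)*(j - 4)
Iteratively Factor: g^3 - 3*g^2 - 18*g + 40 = (g + 4)*(g^2 - 7*g + 10) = (g - 5)*(g + 4)*(g - 2)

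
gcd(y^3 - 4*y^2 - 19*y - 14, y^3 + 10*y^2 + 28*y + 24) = y + 2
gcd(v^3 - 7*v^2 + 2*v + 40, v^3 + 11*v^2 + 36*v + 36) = v + 2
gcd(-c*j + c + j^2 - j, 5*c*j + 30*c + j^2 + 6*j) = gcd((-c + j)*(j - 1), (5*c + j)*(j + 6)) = 1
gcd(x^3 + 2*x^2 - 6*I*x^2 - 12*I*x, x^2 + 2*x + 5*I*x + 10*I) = x + 2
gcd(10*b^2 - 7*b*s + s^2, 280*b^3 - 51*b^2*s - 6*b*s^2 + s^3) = -5*b + s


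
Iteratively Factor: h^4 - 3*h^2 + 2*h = (h)*(h^3 - 3*h + 2) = h*(h - 1)*(h^2 + h - 2) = h*(h - 1)*(h + 2)*(h - 1)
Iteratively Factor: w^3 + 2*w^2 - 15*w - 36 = (w + 3)*(w^2 - w - 12) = (w - 4)*(w + 3)*(w + 3)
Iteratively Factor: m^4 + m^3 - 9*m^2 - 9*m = (m + 3)*(m^3 - 2*m^2 - 3*m) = (m - 3)*(m + 3)*(m^2 + m) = (m - 3)*(m + 1)*(m + 3)*(m)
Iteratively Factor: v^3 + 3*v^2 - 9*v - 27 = (v + 3)*(v^2 - 9) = (v + 3)^2*(v - 3)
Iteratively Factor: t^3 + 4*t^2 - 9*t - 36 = (t + 4)*(t^2 - 9) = (t - 3)*(t + 4)*(t + 3)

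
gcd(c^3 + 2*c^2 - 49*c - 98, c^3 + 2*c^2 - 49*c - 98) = c^3 + 2*c^2 - 49*c - 98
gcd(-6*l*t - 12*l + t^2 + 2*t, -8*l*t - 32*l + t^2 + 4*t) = 1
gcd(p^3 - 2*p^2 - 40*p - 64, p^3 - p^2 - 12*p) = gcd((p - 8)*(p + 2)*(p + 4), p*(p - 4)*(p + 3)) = 1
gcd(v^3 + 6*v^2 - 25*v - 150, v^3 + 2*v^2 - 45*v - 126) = v + 6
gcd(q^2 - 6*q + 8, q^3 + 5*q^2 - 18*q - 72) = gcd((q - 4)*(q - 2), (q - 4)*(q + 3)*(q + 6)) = q - 4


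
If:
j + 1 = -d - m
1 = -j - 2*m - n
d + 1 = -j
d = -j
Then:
No Solution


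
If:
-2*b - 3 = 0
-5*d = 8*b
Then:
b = -3/2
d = 12/5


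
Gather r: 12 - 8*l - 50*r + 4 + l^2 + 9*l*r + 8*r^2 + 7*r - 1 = l^2 - 8*l + 8*r^2 + r*(9*l - 43) + 15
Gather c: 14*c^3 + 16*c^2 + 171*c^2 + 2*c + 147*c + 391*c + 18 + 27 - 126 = 14*c^3 + 187*c^2 + 540*c - 81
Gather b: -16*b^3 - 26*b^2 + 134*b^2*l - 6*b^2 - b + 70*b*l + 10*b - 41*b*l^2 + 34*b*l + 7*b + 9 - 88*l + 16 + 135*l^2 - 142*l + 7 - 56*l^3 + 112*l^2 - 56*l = -16*b^3 + b^2*(134*l - 32) + b*(-41*l^2 + 104*l + 16) - 56*l^3 + 247*l^2 - 286*l + 32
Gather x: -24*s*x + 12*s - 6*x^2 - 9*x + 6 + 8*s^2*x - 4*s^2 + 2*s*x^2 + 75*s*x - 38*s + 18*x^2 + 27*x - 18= -4*s^2 - 26*s + x^2*(2*s + 12) + x*(8*s^2 + 51*s + 18) - 12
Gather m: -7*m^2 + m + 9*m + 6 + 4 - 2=-7*m^2 + 10*m + 8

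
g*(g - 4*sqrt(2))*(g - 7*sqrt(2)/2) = g^3 - 15*sqrt(2)*g^2/2 + 28*g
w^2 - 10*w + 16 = (w - 8)*(w - 2)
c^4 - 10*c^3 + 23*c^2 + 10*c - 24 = (c - 6)*(c - 4)*(c - 1)*(c + 1)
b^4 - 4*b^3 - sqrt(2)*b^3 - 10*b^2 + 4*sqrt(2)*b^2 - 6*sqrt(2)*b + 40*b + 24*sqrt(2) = (b - 4)*(b - 3*sqrt(2))*(b + sqrt(2))^2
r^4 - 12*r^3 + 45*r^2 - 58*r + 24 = (r - 6)*(r - 4)*(r - 1)^2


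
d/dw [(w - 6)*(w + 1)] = 2*w - 5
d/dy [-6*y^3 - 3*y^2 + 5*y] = -18*y^2 - 6*y + 5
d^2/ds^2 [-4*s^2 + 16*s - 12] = -8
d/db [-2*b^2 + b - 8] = 1 - 4*b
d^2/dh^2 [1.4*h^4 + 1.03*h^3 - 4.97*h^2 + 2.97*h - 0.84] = 16.8*h^2 + 6.18*h - 9.94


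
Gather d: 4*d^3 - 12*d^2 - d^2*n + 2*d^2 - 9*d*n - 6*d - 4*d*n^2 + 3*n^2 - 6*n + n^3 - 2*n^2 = 4*d^3 + d^2*(-n - 10) + d*(-4*n^2 - 9*n - 6) + n^3 + n^2 - 6*n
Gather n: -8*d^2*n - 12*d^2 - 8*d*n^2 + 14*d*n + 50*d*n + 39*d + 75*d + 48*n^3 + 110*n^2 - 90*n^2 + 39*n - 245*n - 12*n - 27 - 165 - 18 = -12*d^2 + 114*d + 48*n^3 + n^2*(20 - 8*d) + n*(-8*d^2 + 64*d - 218) - 210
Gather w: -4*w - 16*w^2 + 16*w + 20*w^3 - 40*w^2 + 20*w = 20*w^3 - 56*w^2 + 32*w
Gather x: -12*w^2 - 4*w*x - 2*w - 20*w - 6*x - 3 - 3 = -12*w^2 - 22*w + x*(-4*w - 6) - 6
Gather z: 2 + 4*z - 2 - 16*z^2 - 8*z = -16*z^2 - 4*z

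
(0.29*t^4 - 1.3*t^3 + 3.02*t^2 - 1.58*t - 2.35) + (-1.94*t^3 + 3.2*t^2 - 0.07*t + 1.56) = 0.29*t^4 - 3.24*t^3 + 6.22*t^2 - 1.65*t - 0.79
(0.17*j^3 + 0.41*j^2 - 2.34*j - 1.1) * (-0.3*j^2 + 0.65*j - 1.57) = -0.051*j^5 - 0.0125*j^4 + 0.7016*j^3 - 1.8347*j^2 + 2.9588*j + 1.727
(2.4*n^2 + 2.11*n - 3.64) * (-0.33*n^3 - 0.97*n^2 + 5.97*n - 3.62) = -0.792*n^5 - 3.0243*n^4 + 13.4825*n^3 + 7.4395*n^2 - 29.369*n + 13.1768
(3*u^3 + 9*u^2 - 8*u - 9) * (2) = 6*u^3 + 18*u^2 - 16*u - 18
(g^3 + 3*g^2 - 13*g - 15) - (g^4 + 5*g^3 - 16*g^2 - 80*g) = -g^4 - 4*g^3 + 19*g^2 + 67*g - 15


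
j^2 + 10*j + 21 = (j + 3)*(j + 7)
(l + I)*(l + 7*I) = l^2 + 8*I*l - 7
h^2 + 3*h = h*(h + 3)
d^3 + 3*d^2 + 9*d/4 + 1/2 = (d + 1/2)^2*(d + 2)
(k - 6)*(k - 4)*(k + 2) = k^3 - 8*k^2 + 4*k + 48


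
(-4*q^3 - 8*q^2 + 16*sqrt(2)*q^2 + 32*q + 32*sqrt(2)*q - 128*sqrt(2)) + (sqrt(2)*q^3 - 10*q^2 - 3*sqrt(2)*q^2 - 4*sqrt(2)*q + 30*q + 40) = -4*q^3 + sqrt(2)*q^3 - 18*q^2 + 13*sqrt(2)*q^2 + 28*sqrt(2)*q + 62*q - 128*sqrt(2) + 40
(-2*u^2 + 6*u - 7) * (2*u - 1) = -4*u^3 + 14*u^2 - 20*u + 7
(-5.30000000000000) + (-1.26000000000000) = -6.56000000000000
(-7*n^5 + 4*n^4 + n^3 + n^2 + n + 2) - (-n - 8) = -7*n^5 + 4*n^4 + n^3 + n^2 + 2*n + 10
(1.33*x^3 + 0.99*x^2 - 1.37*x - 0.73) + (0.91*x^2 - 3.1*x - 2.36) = 1.33*x^3 + 1.9*x^2 - 4.47*x - 3.09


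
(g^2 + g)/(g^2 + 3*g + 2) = g/(g + 2)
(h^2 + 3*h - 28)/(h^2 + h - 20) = (h + 7)/(h + 5)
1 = 1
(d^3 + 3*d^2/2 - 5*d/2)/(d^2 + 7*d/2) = (2*d^2 + 3*d - 5)/(2*d + 7)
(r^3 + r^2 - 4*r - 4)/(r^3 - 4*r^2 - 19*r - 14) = (r - 2)/(r - 7)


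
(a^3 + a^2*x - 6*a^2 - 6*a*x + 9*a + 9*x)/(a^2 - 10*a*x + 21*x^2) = (a^3 + a^2*x - 6*a^2 - 6*a*x + 9*a + 9*x)/(a^2 - 10*a*x + 21*x^2)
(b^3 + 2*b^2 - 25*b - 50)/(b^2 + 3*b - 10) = (b^2 - 3*b - 10)/(b - 2)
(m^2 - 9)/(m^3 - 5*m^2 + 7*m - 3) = (m + 3)/(m^2 - 2*m + 1)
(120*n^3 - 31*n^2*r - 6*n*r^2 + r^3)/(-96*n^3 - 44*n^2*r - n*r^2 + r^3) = (-15*n^2 + 2*n*r + r^2)/(12*n^2 + 7*n*r + r^2)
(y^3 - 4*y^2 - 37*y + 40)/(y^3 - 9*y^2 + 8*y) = (y + 5)/y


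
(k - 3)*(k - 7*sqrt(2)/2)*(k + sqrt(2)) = k^3 - 5*sqrt(2)*k^2/2 - 3*k^2 - 7*k + 15*sqrt(2)*k/2 + 21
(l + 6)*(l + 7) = l^2 + 13*l + 42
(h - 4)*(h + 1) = h^2 - 3*h - 4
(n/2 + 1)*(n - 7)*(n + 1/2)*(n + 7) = n^4/2 + 5*n^3/4 - 24*n^2 - 245*n/4 - 49/2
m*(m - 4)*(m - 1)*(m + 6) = m^4 + m^3 - 26*m^2 + 24*m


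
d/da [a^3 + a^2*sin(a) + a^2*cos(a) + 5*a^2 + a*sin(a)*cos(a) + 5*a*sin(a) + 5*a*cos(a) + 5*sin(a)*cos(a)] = sqrt(2)*a^2*cos(a + pi/4) + 3*a^2 - 3*a*sin(a) + 7*a*cos(a) + a*cos(2*a) + 10*a + sin(2*a)/2 + 5*sqrt(2)*sin(a + pi/4) + 5*cos(2*a)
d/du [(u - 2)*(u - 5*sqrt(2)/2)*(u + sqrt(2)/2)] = 3*u^2 - 4*sqrt(2)*u - 4*u - 5/2 + 4*sqrt(2)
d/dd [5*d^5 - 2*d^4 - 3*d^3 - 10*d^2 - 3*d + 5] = 25*d^4 - 8*d^3 - 9*d^2 - 20*d - 3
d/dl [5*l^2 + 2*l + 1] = 10*l + 2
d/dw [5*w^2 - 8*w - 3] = 10*w - 8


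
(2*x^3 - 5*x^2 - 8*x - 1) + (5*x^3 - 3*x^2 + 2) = 7*x^3 - 8*x^2 - 8*x + 1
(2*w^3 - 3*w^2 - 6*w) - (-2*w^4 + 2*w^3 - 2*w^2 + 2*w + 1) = 2*w^4 - w^2 - 8*w - 1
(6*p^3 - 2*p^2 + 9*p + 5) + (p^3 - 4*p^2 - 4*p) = 7*p^3 - 6*p^2 + 5*p + 5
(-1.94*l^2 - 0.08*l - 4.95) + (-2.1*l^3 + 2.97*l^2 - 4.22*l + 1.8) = -2.1*l^3 + 1.03*l^2 - 4.3*l - 3.15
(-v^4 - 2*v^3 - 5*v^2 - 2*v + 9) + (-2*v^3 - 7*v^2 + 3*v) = -v^4 - 4*v^3 - 12*v^2 + v + 9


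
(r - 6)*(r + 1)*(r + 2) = r^3 - 3*r^2 - 16*r - 12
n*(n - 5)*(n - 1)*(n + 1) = n^4 - 5*n^3 - n^2 + 5*n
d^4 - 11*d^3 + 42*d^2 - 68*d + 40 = (d - 5)*(d - 2)^3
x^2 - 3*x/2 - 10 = (x - 4)*(x + 5/2)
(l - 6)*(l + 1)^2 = l^3 - 4*l^2 - 11*l - 6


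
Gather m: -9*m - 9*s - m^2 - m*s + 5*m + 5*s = -m^2 + m*(-s - 4) - 4*s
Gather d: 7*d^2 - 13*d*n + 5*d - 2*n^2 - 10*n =7*d^2 + d*(5 - 13*n) - 2*n^2 - 10*n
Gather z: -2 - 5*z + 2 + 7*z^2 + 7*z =7*z^2 + 2*z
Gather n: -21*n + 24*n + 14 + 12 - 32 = 3*n - 6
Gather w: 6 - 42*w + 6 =12 - 42*w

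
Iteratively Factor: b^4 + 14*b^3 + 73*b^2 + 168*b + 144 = (b + 4)*(b^3 + 10*b^2 + 33*b + 36) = (b + 4)^2*(b^2 + 6*b + 9) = (b + 3)*(b + 4)^2*(b + 3)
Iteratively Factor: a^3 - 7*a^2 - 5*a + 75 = (a - 5)*(a^2 - 2*a - 15) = (a - 5)^2*(a + 3)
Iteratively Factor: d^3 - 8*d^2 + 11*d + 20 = (d - 5)*(d^2 - 3*d - 4) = (d - 5)*(d - 4)*(d + 1)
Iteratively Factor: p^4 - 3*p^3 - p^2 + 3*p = (p)*(p^3 - 3*p^2 - p + 3) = p*(p + 1)*(p^2 - 4*p + 3) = p*(p - 3)*(p + 1)*(p - 1)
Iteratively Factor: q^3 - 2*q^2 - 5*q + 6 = (q - 3)*(q^2 + q - 2) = (q - 3)*(q + 2)*(q - 1)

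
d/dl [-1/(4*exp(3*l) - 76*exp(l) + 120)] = (3*exp(2*l) - 19)*exp(l)/(4*(exp(3*l) - 19*exp(l) + 30)^2)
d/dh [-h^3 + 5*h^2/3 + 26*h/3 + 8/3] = -3*h^2 + 10*h/3 + 26/3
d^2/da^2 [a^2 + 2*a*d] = 2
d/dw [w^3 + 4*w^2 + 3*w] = 3*w^2 + 8*w + 3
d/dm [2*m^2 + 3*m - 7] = 4*m + 3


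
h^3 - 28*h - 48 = (h - 6)*(h + 2)*(h + 4)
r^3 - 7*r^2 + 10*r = r*(r - 5)*(r - 2)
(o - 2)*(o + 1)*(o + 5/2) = o^3 + 3*o^2/2 - 9*o/2 - 5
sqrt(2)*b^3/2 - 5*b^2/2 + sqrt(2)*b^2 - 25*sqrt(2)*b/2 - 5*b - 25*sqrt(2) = (b - 5*sqrt(2))*(b + 5*sqrt(2)/2)*(sqrt(2)*b/2 + sqrt(2))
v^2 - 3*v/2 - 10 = (v - 4)*(v + 5/2)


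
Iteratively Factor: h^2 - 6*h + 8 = (h - 4)*(h - 2)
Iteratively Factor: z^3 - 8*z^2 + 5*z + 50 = (z - 5)*(z^2 - 3*z - 10) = (z - 5)^2*(z + 2)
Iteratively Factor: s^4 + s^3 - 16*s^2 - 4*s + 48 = (s + 2)*(s^3 - s^2 - 14*s + 24) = (s - 3)*(s + 2)*(s^2 + 2*s - 8) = (s - 3)*(s - 2)*(s + 2)*(s + 4)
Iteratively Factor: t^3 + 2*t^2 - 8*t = (t - 2)*(t^2 + 4*t) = t*(t - 2)*(t + 4)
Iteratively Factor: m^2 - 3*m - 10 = (m + 2)*(m - 5)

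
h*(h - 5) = h^2 - 5*h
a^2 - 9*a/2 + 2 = (a - 4)*(a - 1/2)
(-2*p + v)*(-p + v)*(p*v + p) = 2*p^3*v + 2*p^3 - 3*p^2*v^2 - 3*p^2*v + p*v^3 + p*v^2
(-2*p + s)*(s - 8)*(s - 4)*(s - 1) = -2*p*s^3 + 26*p*s^2 - 88*p*s + 64*p + s^4 - 13*s^3 + 44*s^2 - 32*s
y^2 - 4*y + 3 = (y - 3)*(y - 1)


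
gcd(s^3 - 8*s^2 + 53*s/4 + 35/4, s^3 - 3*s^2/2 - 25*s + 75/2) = s - 5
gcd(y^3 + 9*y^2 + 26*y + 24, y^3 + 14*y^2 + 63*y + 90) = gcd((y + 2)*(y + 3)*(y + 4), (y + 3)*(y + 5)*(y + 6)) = y + 3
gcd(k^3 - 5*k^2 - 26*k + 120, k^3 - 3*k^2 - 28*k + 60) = k^2 - k - 30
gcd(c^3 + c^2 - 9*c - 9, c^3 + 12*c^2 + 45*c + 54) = c + 3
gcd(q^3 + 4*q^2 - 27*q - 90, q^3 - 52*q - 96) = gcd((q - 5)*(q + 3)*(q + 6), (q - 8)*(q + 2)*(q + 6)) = q + 6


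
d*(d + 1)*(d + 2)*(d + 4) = d^4 + 7*d^3 + 14*d^2 + 8*d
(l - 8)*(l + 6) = l^2 - 2*l - 48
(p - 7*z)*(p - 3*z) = p^2 - 10*p*z + 21*z^2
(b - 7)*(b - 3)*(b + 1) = b^3 - 9*b^2 + 11*b + 21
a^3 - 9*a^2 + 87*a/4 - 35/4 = (a - 5)*(a - 7/2)*(a - 1/2)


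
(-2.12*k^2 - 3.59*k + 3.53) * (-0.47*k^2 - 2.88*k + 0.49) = 0.9964*k^4 + 7.7929*k^3 + 7.6413*k^2 - 11.9255*k + 1.7297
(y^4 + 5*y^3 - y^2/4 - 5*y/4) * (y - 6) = y^5 - y^4 - 121*y^3/4 + y^2/4 + 15*y/2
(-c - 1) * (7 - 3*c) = 3*c^2 - 4*c - 7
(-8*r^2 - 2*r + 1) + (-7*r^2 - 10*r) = -15*r^2 - 12*r + 1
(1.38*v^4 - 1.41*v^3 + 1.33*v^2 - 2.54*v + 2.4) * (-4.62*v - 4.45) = -6.3756*v^5 + 0.3732*v^4 + 0.129899999999999*v^3 + 5.8163*v^2 + 0.215000000000002*v - 10.68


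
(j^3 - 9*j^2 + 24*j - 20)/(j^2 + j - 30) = (j^2 - 4*j + 4)/(j + 6)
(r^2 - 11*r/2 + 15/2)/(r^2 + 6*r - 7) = (2*r^2 - 11*r + 15)/(2*(r^2 + 6*r - 7))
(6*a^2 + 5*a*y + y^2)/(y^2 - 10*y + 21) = (6*a^2 + 5*a*y + y^2)/(y^2 - 10*y + 21)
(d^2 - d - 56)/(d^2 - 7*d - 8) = (d + 7)/(d + 1)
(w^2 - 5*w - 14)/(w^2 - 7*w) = (w + 2)/w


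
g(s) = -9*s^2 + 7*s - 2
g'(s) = 7 - 18*s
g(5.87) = -271.02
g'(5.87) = -98.66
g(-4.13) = -184.42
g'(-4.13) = 81.34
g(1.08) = -4.94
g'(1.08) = -12.44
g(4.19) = -130.67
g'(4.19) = -68.42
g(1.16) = -5.99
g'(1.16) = -13.88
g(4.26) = -135.51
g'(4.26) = -69.68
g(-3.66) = -148.18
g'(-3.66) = 72.88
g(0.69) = -1.45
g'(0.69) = -5.42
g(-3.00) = -104.00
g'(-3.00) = 61.00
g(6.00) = -284.00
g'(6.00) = -101.00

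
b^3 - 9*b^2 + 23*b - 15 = (b - 5)*(b - 3)*(b - 1)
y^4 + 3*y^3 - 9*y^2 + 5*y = y*(y - 1)^2*(y + 5)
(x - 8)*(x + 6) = x^2 - 2*x - 48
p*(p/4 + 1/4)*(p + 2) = p^3/4 + 3*p^2/4 + p/2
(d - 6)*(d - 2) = d^2 - 8*d + 12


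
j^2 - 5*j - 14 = (j - 7)*(j + 2)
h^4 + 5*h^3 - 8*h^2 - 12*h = h*(h - 2)*(h + 1)*(h + 6)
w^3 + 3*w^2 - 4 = (w - 1)*(w + 2)^2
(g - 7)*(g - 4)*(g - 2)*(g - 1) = g^4 - 14*g^3 + 63*g^2 - 106*g + 56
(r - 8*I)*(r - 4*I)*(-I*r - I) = -I*r^3 - 12*r^2 - I*r^2 - 12*r + 32*I*r + 32*I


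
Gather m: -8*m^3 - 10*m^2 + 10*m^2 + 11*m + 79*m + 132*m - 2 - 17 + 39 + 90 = -8*m^3 + 222*m + 110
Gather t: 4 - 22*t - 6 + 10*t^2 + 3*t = 10*t^2 - 19*t - 2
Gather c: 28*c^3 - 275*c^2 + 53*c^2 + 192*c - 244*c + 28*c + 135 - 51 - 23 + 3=28*c^3 - 222*c^2 - 24*c + 64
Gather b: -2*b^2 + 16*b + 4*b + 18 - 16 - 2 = -2*b^2 + 20*b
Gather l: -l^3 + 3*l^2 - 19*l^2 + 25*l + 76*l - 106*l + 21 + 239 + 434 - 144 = -l^3 - 16*l^2 - 5*l + 550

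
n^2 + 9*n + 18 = (n + 3)*(n + 6)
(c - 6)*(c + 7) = c^2 + c - 42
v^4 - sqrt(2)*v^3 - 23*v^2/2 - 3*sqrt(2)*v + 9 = (v - 3*sqrt(2))*(v - sqrt(2)/2)*(v + sqrt(2))*(v + 3*sqrt(2)/2)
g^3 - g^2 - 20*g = g*(g - 5)*(g + 4)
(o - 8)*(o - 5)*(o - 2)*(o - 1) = o^4 - 16*o^3 + 81*o^2 - 146*o + 80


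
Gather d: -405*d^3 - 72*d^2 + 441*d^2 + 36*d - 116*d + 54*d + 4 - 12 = -405*d^3 + 369*d^2 - 26*d - 8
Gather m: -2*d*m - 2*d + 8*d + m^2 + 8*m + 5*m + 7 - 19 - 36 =6*d + m^2 + m*(13 - 2*d) - 48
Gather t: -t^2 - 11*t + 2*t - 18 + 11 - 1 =-t^2 - 9*t - 8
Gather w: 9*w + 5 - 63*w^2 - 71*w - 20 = -63*w^2 - 62*w - 15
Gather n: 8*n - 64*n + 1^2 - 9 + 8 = -56*n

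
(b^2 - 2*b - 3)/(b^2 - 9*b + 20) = (b^2 - 2*b - 3)/(b^2 - 9*b + 20)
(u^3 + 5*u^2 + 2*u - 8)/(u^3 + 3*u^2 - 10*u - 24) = (u - 1)/(u - 3)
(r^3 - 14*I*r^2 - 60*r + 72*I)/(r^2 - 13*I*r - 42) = (r^2 - 8*I*r - 12)/(r - 7*I)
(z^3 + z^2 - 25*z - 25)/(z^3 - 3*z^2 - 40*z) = (z^2 - 4*z - 5)/(z*(z - 8))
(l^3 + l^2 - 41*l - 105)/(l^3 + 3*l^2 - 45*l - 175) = (l + 3)/(l + 5)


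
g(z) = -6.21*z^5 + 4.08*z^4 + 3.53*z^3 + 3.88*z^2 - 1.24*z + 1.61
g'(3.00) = -1957.06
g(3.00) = -1050.43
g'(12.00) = -614035.00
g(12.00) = -1453998.55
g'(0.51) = 5.54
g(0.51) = 2.52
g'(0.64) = 7.13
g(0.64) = 3.35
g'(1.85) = -211.01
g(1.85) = -51.83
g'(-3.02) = -2960.39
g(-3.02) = 1842.90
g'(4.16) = -7909.77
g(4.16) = -6197.12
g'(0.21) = 0.95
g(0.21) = 1.56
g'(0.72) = 7.58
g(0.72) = 3.94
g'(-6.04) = -44582.53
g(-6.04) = 54723.12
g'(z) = -31.05*z^4 + 16.32*z^3 + 10.59*z^2 + 7.76*z - 1.24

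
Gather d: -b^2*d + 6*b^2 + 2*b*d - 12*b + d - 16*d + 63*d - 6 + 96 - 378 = 6*b^2 - 12*b + d*(-b^2 + 2*b + 48) - 288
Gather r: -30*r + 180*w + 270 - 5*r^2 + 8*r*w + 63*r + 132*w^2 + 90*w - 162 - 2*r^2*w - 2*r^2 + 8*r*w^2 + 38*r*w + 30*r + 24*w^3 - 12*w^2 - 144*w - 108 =r^2*(-2*w - 7) + r*(8*w^2 + 46*w + 63) + 24*w^3 + 120*w^2 + 126*w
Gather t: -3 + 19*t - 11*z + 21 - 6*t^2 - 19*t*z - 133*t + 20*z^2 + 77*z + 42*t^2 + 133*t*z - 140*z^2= 36*t^2 + t*(114*z - 114) - 120*z^2 + 66*z + 18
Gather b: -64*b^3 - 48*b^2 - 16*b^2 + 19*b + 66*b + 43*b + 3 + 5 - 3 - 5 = -64*b^3 - 64*b^2 + 128*b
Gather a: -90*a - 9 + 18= 9 - 90*a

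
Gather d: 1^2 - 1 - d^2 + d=-d^2 + d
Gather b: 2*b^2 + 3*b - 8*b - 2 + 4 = 2*b^2 - 5*b + 2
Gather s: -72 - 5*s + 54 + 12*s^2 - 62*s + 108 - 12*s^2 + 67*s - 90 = 0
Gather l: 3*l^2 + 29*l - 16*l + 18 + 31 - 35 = 3*l^2 + 13*l + 14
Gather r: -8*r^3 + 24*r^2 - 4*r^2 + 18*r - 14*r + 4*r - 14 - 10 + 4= -8*r^3 + 20*r^2 + 8*r - 20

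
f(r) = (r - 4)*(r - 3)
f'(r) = 2*r - 7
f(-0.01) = 12.07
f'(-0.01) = -7.02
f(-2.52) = 35.99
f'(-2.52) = -12.04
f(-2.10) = 31.11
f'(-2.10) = -11.20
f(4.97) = 1.91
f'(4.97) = 2.94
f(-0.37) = 14.73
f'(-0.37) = -7.74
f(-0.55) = 16.15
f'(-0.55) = -8.10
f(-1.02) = 20.18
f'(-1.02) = -9.04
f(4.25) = 0.31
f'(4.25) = 1.50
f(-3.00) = 42.00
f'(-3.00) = -13.00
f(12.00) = 72.00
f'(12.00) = 17.00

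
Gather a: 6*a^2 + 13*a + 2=6*a^2 + 13*a + 2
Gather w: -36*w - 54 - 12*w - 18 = -48*w - 72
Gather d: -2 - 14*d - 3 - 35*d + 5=-49*d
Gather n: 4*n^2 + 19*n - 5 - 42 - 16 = 4*n^2 + 19*n - 63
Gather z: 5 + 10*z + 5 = 10*z + 10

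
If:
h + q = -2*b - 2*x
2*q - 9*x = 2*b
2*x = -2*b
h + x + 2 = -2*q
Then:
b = 4/9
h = 14/9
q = -14/9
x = -4/9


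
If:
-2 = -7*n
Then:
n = 2/7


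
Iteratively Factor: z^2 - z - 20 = (z + 4)*(z - 5)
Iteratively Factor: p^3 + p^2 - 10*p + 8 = (p - 1)*(p^2 + 2*p - 8) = (p - 2)*(p - 1)*(p + 4)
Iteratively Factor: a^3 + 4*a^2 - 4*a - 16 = (a - 2)*(a^2 + 6*a + 8) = (a - 2)*(a + 2)*(a + 4)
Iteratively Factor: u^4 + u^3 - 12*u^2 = (u)*(u^3 + u^2 - 12*u) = u*(u - 3)*(u^2 + 4*u) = u^2*(u - 3)*(u + 4)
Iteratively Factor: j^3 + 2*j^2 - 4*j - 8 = (j + 2)*(j^2 - 4) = (j + 2)^2*(j - 2)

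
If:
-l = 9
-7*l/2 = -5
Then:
No Solution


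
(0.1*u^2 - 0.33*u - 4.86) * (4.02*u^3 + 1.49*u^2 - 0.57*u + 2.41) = 0.402*u^5 - 1.1776*u^4 - 20.0859*u^3 - 6.8123*u^2 + 1.9749*u - 11.7126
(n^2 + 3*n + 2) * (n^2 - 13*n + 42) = n^4 - 10*n^3 + 5*n^2 + 100*n + 84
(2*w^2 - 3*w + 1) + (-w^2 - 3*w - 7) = w^2 - 6*w - 6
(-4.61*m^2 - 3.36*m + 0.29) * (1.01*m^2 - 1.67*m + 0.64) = -4.6561*m^4 + 4.3051*m^3 + 2.9537*m^2 - 2.6347*m + 0.1856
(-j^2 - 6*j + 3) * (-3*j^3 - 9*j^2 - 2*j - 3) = 3*j^5 + 27*j^4 + 47*j^3 - 12*j^2 + 12*j - 9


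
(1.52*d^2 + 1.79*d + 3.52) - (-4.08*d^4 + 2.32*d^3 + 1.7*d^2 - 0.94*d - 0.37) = 4.08*d^4 - 2.32*d^3 - 0.18*d^2 + 2.73*d + 3.89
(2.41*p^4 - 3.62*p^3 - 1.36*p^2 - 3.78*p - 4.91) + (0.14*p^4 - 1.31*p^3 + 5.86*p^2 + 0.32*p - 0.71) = 2.55*p^4 - 4.93*p^3 + 4.5*p^2 - 3.46*p - 5.62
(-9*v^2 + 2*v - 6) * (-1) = 9*v^2 - 2*v + 6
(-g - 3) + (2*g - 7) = g - 10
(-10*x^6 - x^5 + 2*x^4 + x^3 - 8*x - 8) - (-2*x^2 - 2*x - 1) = -10*x^6 - x^5 + 2*x^4 + x^3 + 2*x^2 - 6*x - 7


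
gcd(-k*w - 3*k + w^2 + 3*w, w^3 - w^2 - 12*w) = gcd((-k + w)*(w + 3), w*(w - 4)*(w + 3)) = w + 3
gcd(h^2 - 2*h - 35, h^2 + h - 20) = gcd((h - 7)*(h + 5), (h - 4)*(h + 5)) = h + 5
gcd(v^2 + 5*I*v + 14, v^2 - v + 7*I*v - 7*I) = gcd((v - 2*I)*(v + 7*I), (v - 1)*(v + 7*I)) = v + 7*I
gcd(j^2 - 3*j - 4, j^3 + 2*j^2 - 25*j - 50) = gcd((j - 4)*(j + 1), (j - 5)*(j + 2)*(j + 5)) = 1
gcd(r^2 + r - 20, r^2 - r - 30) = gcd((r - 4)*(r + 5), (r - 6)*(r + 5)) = r + 5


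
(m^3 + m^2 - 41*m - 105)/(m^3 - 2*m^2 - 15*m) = (m^2 - 2*m - 35)/(m*(m - 5))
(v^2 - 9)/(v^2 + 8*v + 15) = (v - 3)/(v + 5)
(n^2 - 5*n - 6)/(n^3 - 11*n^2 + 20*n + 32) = (n - 6)/(n^2 - 12*n + 32)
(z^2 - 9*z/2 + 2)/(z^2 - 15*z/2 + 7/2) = (z - 4)/(z - 7)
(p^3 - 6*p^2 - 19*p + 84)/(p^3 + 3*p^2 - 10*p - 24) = (p - 7)/(p + 2)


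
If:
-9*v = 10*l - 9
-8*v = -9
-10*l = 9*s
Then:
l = -9/80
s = 1/8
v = 9/8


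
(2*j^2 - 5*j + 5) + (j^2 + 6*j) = 3*j^2 + j + 5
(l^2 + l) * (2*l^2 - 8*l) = 2*l^4 - 6*l^3 - 8*l^2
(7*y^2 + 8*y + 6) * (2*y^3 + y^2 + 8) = 14*y^5 + 23*y^4 + 20*y^3 + 62*y^2 + 64*y + 48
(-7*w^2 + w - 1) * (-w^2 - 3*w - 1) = 7*w^4 + 20*w^3 + 5*w^2 + 2*w + 1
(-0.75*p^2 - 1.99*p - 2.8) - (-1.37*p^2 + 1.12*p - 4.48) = 0.62*p^2 - 3.11*p + 1.68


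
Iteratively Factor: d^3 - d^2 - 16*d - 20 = (d + 2)*(d^2 - 3*d - 10) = (d - 5)*(d + 2)*(d + 2)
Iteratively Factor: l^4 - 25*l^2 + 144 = (l + 3)*(l^3 - 3*l^2 - 16*l + 48) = (l - 3)*(l + 3)*(l^2 - 16) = (l - 4)*(l - 3)*(l + 3)*(l + 4)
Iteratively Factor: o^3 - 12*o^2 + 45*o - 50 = (o - 5)*(o^2 - 7*o + 10) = (o - 5)*(o - 2)*(o - 5)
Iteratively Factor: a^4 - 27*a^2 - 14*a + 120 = (a - 2)*(a^3 + 2*a^2 - 23*a - 60) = (a - 2)*(a + 4)*(a^2 - 2*a - 15) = (a - 2)*(a + 3)*(a + 4)*(a - 5)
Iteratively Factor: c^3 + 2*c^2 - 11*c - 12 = (c + 4)*(c^2 - 2*c - 3) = (c + 1)*(c + 4)*(c - 3)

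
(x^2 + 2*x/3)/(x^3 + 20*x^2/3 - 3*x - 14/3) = x/(x^2 + 6*x - 7)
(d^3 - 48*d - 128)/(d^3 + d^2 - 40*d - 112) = (d - 8)/(d - 7)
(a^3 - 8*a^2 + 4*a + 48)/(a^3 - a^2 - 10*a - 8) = (a - 6)/(a + 1)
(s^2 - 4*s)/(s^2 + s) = (s - 4)/(s + 1)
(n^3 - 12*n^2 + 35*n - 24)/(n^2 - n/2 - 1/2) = 2*(n^2 - 11*n + 24)/(2*n + 1)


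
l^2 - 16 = (l - 4)*(l + 4)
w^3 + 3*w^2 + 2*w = w*(w + 1)*(w + 2)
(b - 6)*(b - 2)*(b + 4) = b^3 - 4*b^2 - 20*b + 48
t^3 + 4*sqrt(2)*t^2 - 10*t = t*(t - sqrt(2))*(t + 5*sqrt(2))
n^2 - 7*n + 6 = (n - 6)*(n - 1)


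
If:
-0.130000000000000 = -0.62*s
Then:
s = 0.21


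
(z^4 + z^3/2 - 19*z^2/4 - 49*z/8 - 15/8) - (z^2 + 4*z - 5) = z^4 + z^3/2 - 23*z^2/4 - 81*z/8 + 25/8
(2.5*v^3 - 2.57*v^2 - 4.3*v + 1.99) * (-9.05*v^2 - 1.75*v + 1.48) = -22.625*v^5 + 18.8835*v^4 + 47.1125*v^3 - 14.2881*v^2 - 9.8465*v + 2.9452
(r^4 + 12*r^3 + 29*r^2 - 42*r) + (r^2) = r^4 + 12*r^3 + 30*r^2 - 42*r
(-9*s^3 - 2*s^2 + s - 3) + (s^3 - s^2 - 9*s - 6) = -8*s^3 - 3*s^2 - 8*s - 9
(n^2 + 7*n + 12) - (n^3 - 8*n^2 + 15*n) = -n^3 + 9*n^2 - 8*n + 12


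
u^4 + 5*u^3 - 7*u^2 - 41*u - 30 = (u - 3)*(u + 1)*(u + 2)*(u + 5)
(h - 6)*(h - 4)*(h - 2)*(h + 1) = h^4 - 11*h^3 + 32*h^2 - 4*h - 48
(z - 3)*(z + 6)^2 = z^3 + 9*z^2 - 108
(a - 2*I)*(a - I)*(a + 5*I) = a^3 + 2*I*a^2 + 13*a - 10*I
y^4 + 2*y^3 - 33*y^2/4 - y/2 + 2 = (y - 2)*(y - 1/2)*(y + 1/2)*(y + 4)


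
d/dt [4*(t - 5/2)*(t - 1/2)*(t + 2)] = 12*t^2 - 8*t - 19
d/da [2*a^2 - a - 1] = 4*a - 1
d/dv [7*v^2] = 14*v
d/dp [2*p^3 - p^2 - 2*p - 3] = 6*p^2 - 2*p - 2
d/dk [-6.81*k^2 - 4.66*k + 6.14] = -13.62*k - 4.66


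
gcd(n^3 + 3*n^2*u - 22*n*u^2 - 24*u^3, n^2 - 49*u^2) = 1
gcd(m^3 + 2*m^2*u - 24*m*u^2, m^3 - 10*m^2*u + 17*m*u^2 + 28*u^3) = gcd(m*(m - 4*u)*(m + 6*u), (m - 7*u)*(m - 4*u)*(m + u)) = -m + 4*u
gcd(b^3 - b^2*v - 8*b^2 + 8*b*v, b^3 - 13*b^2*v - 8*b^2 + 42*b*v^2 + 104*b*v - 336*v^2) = b - 8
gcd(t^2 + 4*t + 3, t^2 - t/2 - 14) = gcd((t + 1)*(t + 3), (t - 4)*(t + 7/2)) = 1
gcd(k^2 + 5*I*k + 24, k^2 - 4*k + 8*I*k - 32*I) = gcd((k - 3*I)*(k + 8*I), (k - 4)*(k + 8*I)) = k + 8*I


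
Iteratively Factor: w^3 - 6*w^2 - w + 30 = (w - 5)*(w^2 - w - 6) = (w - 5)*(w + 2)*(w - 3)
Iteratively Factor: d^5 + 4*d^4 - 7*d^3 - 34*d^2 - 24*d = (d - 3)*(d^4 + 7*d^3 + 14*d^2 + 8*d) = (d - 3)*(d + 4)*(d^3 + 3*d^2 + 2*d) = (d - 3)*(d + 2)*(d + 4)*(d^2 + d) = (d - 3)*(d + 1)*(d + 2)*(d + 4)*(d)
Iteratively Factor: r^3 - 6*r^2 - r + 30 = (r - 5)*(r^2 - r - 6) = (r - 5)*(r - 3)*(r + 2)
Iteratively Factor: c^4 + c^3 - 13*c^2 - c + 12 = (c - 3)*(c^3 + 4*c^2 - c - 4) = (c - 3)*(c + 1)*(c^2 + 3*c - 4) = (c - 3)*(c - 1)*(c + 1)*(c + 4)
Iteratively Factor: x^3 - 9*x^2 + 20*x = (x - 5)*(x^2 - 4*x) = (x - 5)*(x - 4)*(x)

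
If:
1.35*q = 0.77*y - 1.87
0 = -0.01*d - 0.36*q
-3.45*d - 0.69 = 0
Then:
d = -0.20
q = 0.01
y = 2.44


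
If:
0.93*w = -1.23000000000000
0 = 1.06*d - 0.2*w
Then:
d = -0.25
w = -1.32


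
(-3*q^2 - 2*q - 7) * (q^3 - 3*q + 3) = -3*q^5 - 2*q^4 + 2*q^3 - 3*q^2 + 15*q - 21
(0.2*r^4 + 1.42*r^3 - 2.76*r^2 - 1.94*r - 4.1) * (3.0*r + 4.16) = 0.6*r^5 + 5.092*r^4 - 2.3728*r^3 - 17.3016*r^2 - 20.3704*r - 17.056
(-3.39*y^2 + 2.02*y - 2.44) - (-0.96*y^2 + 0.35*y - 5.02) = -2.43*y^2 + 1.67*y + 2.58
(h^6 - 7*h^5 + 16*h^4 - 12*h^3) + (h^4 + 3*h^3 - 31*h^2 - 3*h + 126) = h^6 - 7*h^5 + 17*h^4 - 9*h^3 - 31*h^2 - 3*h + 126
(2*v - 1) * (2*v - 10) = 4*v^2 - 22*v + 10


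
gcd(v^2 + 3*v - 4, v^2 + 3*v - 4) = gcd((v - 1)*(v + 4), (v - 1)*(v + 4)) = v^2 + 3*v - 4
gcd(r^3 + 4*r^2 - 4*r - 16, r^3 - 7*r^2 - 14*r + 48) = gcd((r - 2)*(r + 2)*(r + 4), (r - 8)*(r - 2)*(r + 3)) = r - 2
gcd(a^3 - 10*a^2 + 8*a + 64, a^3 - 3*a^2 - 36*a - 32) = a - 8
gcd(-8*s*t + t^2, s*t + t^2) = t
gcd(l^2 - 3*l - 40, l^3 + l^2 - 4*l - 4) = 1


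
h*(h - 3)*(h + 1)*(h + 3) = h^4 + h^3 - 9*h^2 - 9*h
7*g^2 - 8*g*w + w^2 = (-7*g + w)*(-g + w)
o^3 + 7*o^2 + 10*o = o*(o + 2)*(o + 5)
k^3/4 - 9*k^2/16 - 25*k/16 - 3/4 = (k/4 + 1/4)*(k - 4)*(k + 3/4)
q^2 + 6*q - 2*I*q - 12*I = (q + 6)*(q - 2*I)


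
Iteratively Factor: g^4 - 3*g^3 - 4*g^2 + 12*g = (g)*(g^3 - 3*g^2 - 4*g + 12) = g*(g - 2)*(g^2 - g - 6) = g*(g - 2)*(g + 2)*(g - 3)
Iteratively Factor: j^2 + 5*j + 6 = (j + 3)*(j + 2)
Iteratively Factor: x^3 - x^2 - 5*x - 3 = (x - 3)*(x^2 + 2*x + 1) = (x - 3)*(x + 1)*(x + 1)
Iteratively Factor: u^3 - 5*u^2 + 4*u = (u)*(u^2 - 5*u + 4) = u*(u - 4)*(u - 1)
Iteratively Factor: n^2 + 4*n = (n)*(n + 4)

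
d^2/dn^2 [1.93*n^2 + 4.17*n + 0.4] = 3.86000000000000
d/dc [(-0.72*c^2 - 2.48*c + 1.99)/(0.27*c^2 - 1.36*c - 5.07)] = (1.6488*c^2 + 6.2262*c + 15.28)/(0.0729*c^4 - 0.7344*c^3 - 0.8882*c^2 + 13.7904*c + 25.7049)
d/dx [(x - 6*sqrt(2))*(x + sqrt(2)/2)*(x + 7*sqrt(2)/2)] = 3*x^2 - 4*sqrt(2)*x - 89/2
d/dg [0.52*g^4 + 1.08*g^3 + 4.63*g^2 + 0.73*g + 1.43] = 2.08*g^3 + 3.24*g^2 + 9.26*g + 0.73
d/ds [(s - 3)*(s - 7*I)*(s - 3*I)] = 3*s^2 + s*(-6 - 20*I) - 21 + 30*I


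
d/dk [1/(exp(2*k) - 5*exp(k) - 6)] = (5 - 2*exp(k))*exp(k)/(-exp(2*k) + 5*exp(k) + 6)^2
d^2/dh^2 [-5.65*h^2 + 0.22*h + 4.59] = -11.3000000000000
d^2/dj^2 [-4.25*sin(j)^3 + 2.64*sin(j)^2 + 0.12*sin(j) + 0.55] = 38.25*sin(j)^3 - 10.56*sin(j)^2 - 25.62*sin(j) + 5.28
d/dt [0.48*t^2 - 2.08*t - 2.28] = 0.96*t - 2.08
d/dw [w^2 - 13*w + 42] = 2*w - 13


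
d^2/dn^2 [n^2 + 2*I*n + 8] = 2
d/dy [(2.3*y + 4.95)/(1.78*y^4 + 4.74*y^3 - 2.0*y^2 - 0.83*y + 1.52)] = (-12.282*y^4 - 57.048*y^3 - 65.789*y^2 + 19.8*y + 7.6045)/(3.1684*y^8 + 16.8744*y^7 + 15.3476*y^6 - 21.9148*y^5 + 1.5428*y^4 + 17.7296*y^3 - 5.3911*y^2 - 2.5232*y + 2.3104)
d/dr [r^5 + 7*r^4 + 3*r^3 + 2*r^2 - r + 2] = 5*r^4 + 28*r^3 + 9*r^2 + 4*r - 1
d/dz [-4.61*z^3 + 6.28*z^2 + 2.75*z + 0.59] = -13.83*z^2 + 12.56*z + 2.75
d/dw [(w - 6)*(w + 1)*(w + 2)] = 3*w^2 - 6*w - 16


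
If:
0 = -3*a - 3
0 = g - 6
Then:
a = -1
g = 6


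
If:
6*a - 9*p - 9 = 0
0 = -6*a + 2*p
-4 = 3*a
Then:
No Solution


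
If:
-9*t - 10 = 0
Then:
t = -10/9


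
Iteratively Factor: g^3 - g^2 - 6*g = (g - 3)*(g^2 + 2*g) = g*(g - 3)*(g + 2)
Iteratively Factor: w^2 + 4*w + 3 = (w + 1)*(w + 3)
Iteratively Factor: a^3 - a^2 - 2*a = (a)*(a^2 - a - 2) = a*(a - 2)*(a + 1)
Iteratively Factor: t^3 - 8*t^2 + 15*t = (t - 3)*(t^2 - 5*t) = t*(t - 3)*(t - 5)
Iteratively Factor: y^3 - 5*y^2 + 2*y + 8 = (y + 1)*(y^2 - 6*y + 8) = (y - 2)*(y + 1)*(y - 4)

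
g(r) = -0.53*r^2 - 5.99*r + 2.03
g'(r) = -1.06*r - 5.99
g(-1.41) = 9.42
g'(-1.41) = -4.50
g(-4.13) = 17.73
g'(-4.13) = -1.61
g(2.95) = -20.25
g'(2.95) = -9.12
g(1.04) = -4.77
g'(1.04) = -7.09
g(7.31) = -70.08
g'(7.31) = -13.74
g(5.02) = -41.40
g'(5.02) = -11.31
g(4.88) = -39.82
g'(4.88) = -11.16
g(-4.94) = 18.69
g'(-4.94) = -0.75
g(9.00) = -94.81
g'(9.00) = -15.53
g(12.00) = -146.17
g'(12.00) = -18.71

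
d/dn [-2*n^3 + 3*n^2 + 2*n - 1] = -6*n^2 + 6*n + 2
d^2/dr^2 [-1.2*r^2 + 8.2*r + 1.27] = -2.40000000000000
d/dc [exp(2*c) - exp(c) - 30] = (2*exp(c) - 1)*exp(c)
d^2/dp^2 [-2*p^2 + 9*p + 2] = -4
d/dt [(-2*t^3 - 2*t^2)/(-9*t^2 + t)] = 2*(9*t^2 - 2*t - 1)/(81*t^2 - 18*t + 1)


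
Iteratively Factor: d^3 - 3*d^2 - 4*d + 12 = (d - 3)*(d^2 - 4) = (d - 3)*(d + 2)*(d - 2)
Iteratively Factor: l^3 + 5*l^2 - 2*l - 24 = (l + 3)*(l^2 + 2*l - 8) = (l - 2)*(l + 3)*(l + 4)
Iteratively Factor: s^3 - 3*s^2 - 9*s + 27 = (s - 3)*(s^2 - 9) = (s - 3)^2*(s + 3)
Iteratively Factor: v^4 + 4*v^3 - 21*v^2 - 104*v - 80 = (v + 4)*(v^3 - 21*v - 20) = (v + 4)^2*(v^2 - 4*v - 5) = (v - 5)*(v + 4)^2*(v + 1)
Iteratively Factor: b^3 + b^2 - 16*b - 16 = (b + 4)*(b^2 - 3*b - 4) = (b - 4)*(b + 4)*(b + 1)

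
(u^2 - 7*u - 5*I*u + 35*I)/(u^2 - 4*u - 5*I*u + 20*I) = (u - 7)/(u - 4)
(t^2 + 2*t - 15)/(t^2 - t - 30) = (t - 3)/(t - 6)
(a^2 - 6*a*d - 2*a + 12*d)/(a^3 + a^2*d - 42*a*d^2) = (a - 2)/(a*(a + 7*d))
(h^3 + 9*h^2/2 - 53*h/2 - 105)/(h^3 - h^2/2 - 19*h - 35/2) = (h + 6)/(h + 1)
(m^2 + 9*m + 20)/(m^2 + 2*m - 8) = (m + 5)/(m - 2)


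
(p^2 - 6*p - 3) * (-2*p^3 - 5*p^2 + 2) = -2*p^5 + 7*p^4 + 36*p^3 + 17*p^2 - 12*p - 6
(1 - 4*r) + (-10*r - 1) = -14*r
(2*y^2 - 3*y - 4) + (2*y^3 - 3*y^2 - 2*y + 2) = 2*y^3 - y^2 - 5*y - 2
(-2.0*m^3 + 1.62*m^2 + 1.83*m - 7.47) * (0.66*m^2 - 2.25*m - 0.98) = -1.32*m^5 + 5.5692*m^4 - 0.4772*m^3 - 10.6353*m^2 + 15.0141*m + 7.3206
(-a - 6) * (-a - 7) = a^2 + 13*a + 42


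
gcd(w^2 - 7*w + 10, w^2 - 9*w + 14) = w - 2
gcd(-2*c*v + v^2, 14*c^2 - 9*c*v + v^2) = -2*c + v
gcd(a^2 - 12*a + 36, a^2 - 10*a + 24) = a - 6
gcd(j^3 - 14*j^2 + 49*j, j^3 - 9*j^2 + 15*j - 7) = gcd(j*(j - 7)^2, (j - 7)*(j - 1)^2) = j - 7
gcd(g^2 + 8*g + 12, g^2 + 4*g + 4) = g + 2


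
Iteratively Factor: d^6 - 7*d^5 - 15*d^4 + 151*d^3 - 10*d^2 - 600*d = (d + 2)*(d^5 - 9*d^4 + 3*d^3 + 145*d^2 - 300*d) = (d - 5)*(d + 2)*(d^4 - 4*d^3 - 17*d^2 + 60*d) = (d - 5)^2*(d + 2)*(d^3 + d^2 - 12*d) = d*(d - 5)^2*(d + 2)*(d^2 + d - 12) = d*(d - 5)^2*(d - 3)*(d + 2)*(d + 4)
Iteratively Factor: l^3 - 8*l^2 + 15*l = (l)*(l^2 - 8*l + 15) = l*(l - 5)*(l - 3)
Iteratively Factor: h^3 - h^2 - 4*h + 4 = (h - 1)*(h^2 - 4) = (h - 2)*(h - 1)*(h + 2)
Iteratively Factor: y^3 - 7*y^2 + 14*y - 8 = (y - 4)*(y^2 - 3*y + 2) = (y - 4)*(y - 2)*(y - 1)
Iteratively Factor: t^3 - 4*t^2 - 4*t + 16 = (t - 2)*(t^2 - 2*t - 8) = (t - 4)*(t - 2)*(t + 2)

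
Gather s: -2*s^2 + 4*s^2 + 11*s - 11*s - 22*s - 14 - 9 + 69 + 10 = 2*s^2 - 22*s + 56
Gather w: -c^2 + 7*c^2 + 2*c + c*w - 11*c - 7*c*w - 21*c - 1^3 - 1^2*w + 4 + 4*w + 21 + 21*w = 6*c^2 - 30*c + w*(24 - 6*c) + 24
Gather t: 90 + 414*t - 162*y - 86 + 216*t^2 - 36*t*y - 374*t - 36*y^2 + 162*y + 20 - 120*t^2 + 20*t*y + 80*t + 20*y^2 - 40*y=96*t^2 + t*(120 - 16*y) - 16*y^2 - 40*y + 24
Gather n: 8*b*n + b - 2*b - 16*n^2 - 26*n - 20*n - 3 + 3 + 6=-b - 16*n^2 + n*(8*b - 46) + 6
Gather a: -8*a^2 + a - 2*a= -8*a^2 - a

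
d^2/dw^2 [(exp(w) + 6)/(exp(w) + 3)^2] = exp(w)/(exp(w) + 3)^2 + 6*exp(2*w)/(exp(w) + 3)^4 - 36*exp(w)/(exp(w) + 3)^4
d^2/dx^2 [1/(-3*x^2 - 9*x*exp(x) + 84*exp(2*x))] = ((x^2 + 3*x*exp(x) - 28*exp(2*x))*(3*x*exp(x) - 112*exp(2*x) + 6*exp(x) + 2) - 2*(3*x*exp(x) + 2*x - 56*exp(2*x) + 3*exp(x))^2)/(3*(x^2 + 3*x*exp(x) - 28*exp(2*x))^3)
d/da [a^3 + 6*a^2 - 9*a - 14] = 3*a^2 + 12*a - 9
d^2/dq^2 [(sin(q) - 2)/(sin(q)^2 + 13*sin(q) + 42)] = (-sin(q)^5 + 21*sin(q)^4 + 332*sin(q)^3 + 536*sin(q)^2 - 3264*sin(q) - 1600)/(sin(q)^2 + 13*sin(q) + 42)^3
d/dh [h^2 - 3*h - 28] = 2*h - 3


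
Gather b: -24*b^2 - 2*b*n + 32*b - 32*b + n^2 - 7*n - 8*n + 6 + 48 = -24*b^2 - 2*b*n + n^2 - 15*n + 54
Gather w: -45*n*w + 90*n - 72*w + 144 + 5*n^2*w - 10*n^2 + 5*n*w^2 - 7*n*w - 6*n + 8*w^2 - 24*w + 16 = -10*n^2 + 84*n + w^2*(5*n + 8) + w*(5*n^2 - 52*n - 96) + 160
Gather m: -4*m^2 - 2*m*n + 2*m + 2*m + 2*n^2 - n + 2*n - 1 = -4*m^2 + m*(4 - 2*n) + 2*n^2 + n - 1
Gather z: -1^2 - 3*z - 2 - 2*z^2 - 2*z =-2*z^2 - 5*z - 3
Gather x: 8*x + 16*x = 24*x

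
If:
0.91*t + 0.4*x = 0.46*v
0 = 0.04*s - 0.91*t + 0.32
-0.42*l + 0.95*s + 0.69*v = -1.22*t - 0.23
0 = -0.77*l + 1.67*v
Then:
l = 1.92274156866821*x + 1.41194031299541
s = 0.195135682968272*x - 0.513334448159059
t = 0.00857739265794602*x + 0.32908420008092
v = 0.886533537649415*x + 0.651014395812256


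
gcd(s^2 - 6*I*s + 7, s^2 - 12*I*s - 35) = s - 7*I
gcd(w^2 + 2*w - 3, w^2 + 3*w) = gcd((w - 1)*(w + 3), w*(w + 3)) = w + 3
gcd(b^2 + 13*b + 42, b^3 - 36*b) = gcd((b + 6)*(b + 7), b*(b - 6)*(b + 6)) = b + 6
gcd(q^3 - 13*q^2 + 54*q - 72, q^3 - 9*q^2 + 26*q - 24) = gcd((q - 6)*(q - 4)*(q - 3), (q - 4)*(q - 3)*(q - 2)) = q^2 - 7*q + 12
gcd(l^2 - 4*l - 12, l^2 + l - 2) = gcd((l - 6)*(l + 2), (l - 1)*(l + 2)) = l + 2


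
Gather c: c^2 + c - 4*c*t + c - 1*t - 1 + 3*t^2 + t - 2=c^2 + c*(2 - 4*t) + 3*t^2 - 3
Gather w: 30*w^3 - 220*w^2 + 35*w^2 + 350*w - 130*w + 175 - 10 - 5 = 30*w^3 - 185*w^2 + 220*w + 160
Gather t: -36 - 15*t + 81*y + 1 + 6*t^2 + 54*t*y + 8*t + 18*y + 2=6*t^2 + t*(54*y - 7) + 99*y - 33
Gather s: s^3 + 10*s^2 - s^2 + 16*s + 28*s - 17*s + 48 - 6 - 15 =s^3 + 9*s^2 + 27*s + 27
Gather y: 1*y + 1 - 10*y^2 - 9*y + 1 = -10*y^2 - 8*y + 2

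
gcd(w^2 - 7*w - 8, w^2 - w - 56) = w - 8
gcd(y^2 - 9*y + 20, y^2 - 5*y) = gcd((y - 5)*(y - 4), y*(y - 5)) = y - 5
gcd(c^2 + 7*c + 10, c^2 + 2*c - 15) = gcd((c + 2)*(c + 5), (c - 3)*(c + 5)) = c + 5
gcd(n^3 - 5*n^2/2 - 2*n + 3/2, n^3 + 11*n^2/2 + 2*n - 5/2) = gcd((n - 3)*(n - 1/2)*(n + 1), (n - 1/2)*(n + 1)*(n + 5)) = n^2 + n/2 - 1/2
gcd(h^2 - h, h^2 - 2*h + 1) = h - 1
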